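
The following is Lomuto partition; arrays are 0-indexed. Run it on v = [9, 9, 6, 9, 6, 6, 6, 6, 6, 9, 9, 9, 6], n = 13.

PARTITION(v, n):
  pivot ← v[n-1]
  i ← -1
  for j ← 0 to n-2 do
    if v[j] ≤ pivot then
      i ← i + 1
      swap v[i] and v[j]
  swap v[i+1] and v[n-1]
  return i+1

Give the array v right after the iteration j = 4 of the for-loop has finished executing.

[6, 6, 9, 9, 9, 6, 6, 6, 6, 9, 9, 9, 6]

pivot = v[12] = 6; i = -1
j=0: v[0]=9 > 6 → no swap
j=1: v[1]=9 > 6 → no swap
j=2: v[2]=6 ≤ 6 → i=0, swap v[0],v[2] → [6, 9, 9, 9, 6, 6, 6, 6, 6, 9, 9, 9, 6]
j=3: v[3]=9 > 6 → no swap
j=4: v[4]=6 ≤ 6 → i=1, swap v[1],v[4] → [6, 6, 9, 9, 9, 6, 6, 6, 6, 9, 9, 9, 6]
(after j=4) v = [6, 6, 9, 9, 9, 6, 6, 6, 6, 9, 9, 9, 6]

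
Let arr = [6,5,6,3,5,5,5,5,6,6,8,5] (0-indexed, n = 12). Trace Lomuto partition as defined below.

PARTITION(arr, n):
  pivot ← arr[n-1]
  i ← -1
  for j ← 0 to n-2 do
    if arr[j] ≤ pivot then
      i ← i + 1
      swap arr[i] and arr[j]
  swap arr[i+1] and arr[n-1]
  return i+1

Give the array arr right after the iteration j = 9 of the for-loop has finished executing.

[5,3,5,5,5,5,6,6,6,6,8,5]

pivot = arr[11] = 5; i = -1
j=0: arr[0]=6 > 5 → no swap
j=1: arr[1]=5 ≤ 5 → i=0, swap arr[0],arr[1] → [5,6,6,3,5,5,5,5,6,6,8,5]
j=2: arr[2]=6 > 5 → no swap
j=3: arr[3]=3 ≤ 5 → i=1, swap arr[1],arr[3] → [5,3,6,6,5,5,5,5,6,6,8,5]
j=4: arr[4]=5 ≤ 5 → i=2, swap arr[2],arr[4] → [5,3,5,6,6,5,5,5,6,6,8,5]
j=5: arr[5]=5 ≤ 5 → i=3, swap arr[3],arr[5] → [5,3,5,5,6,6,5,5,6,6,8,5]
j=6: arr[6]=5 ≤ 5 → i=4, swap arr[4],arr[6] → [5,3,5,5,5,6,6,5,6,6,8,5]
j=7: arr[7]=5 ≤ 5 → i=5, swap arr[5],arr[7] → [5,3,5,5,5,5,6,6,6,6,8,5]
j=8: arr[8]=6 > 5 → no swap
j=9: arr[9]=6 > 5 → no swap
(after j=9) arr = [5,3,5,5,5,5,6,6,6,6,8,5]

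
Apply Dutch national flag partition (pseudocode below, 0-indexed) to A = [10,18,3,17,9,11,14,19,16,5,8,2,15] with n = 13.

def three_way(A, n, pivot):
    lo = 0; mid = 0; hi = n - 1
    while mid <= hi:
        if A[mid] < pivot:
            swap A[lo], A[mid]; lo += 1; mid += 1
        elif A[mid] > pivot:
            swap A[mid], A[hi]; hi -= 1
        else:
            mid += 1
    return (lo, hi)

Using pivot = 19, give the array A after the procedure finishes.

[10,18,3,17,9,11,14,16,5,8,2,15,19]

pivot = 19; lo=0, mid=0, hi=12
A[mid]=10<19: swap A[0],A[0]; lo=1,mid=1 → [10,18,3,17,9,11,14,19,16,5,8,2,15]
A[mid]=18<19: swap A[1],A[1]; lo=2,mid=2 → [10,18,3,17,9,11,14,19,16,5,8,2,15]
A[mid]=3<19: swap A[2],A[2]; lo=3,mid=3 → [10,18,3,17,9,11,14,19,16,5,8,2,15]
A[mid]=17<19: swap A[3],A[3]; lo=4,mid=4 → [10,18,3,17,9,11,14,19,16,5,8,2,15]
A[mid]=9<19: swap A[4],A[4]; lo=5,mid=5 → [10,18,3,17,9,11,14,19,16,5,8,2,15]
A[mid]=11<19: swap A[5],A[5]; lo=6,mid=6 → [10,18,3,17,9,11,14,19,16,5,8,2,15]
A[mid]=14<19: swap A[6],A[6]; lo=7,mid=7 → [10,18,3,17,9,11,14,19,16,5,8,2,15]
A[mid]=19=19: mid=8
A[mid]=16<19: swap A[7],A[8]; lo=8,mid=9 → [10,18,3,17,9,11,14,16,19,5,8,2,15]
A[mid]=5<19: swap A[8],A[9]; lo=9,mid=10 → [10,18,3,17,9,11,14,16,5,19,8,2,15]
A[mid]=8<19: swap A[9],A[10]; lo=10,mid=11 → [10,18,3,17,9,11,14,16,5,8,19,2,15]
A[mid]=2<19: swap A[10],A[11]; lo=11,mid=12 → [10,18,3,17,9,11,14,16,5,8,2,19,15]
A[mid]=15<19: swap A[11],A[12]; lo=12,mid=13 → [10,18,3,17,9,11,14,16,5,8,2,15,19]
end: lo=12, hi=12; A = [10,18,3,17,9,11,14,16,5,8,2,15,19]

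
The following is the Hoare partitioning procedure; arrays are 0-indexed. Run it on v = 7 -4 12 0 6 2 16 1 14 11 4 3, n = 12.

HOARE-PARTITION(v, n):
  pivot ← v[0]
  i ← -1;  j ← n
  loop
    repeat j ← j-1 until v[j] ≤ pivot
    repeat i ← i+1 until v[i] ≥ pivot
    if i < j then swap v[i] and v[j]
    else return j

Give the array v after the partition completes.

3 -4 4 0 6 2 1 16 14 11 12 7

pivot=7
j stops at 11 (3), i stops at 0 (7); swap ⇒ 3 -4 12 0 6 2 16 1 14 11 4 7
j stops at 10 (4), i stops at 2 (12); swap ⇒ 3 -4 4 0 6 2 16 1 14 11 12 7
j stops at 7 (1), i stops at 6 (16); swap ⇒ 3 -4 4 0 6 2 1 16 14 11 12 7
j stops at 6, i stops at 7; i≥j ⇒ return 6. v=3 -4 4 0 6 2 1 16 14 11 12 7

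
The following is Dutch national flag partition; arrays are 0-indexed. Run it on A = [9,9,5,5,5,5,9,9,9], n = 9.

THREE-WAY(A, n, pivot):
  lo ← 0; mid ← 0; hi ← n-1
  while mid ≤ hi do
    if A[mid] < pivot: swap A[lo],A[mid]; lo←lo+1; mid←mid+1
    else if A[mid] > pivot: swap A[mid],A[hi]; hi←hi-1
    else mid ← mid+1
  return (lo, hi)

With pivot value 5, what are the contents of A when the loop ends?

pivot = 5; lo=0, mid=0, hi=8
A[mid]=9>5: swap A[0],A[8]; hi=7 → [9,9,5,5,5,5,9,9,9]
A[mid]=9>5: swap A[0],A[7]; hi=6 → [9,9,5,5,5,5,9,9,9]
A[mid]=9>5: swap A[0],A[6]; hi=5 → [9,9,5,5,5,5,9,9,9]
A[mid]=9>5: swap A[0],A[5]; hi=4 → [5,9,5,5,5,9,9,9,9]
A[mid]=5=5: mid=1
A[mid]=9>5: swap A[1],A[4]; hi=3 → [5,5,5,5,9,9,9,9,9]
A[mid]=5=5: mid=2
A[mid]=5=5: mid=3
A[mid]=5=5: mid=4
end: lo=0, hi=3; A = [5,5,5,5,9,9,9,9,9]

[5,5,5,5,9,9,9,9,9]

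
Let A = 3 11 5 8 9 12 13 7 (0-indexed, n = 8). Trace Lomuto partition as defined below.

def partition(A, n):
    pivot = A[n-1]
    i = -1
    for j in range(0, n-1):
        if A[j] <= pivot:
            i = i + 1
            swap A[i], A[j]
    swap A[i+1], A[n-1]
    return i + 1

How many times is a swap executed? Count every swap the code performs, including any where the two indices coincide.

3

pivot=7, i=-1
j=0: 3≤7, i=0, swap(0,0) ⇒ 3 11 5 8 9 12 13 7
j=1: 11>7, skip
j=2: 5≤7, i=1, swap(1,2) ⇒ 3 5 11 8 9 12 13 7
j=3: 8>7, skip
j=4: 9>7, skip
j=5: 12>7, skip
j=6: 13>7, skip
swap(2,7) ⇒ 3 5 7 8 9 12 13 11; return 2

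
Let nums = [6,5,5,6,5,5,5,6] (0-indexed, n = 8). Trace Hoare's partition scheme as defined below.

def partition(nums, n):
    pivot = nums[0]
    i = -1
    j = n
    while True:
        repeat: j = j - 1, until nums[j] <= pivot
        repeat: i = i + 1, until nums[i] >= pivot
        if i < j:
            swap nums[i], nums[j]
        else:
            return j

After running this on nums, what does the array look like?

pivot = nums[0] = 6; i = -1, j = 8
j→7 (nums[7]=6≤6), i→0 (nums[0]=6≥6); i<j, swap → [6,5,5,6,5,5,5,6]
j→6 (nums[6]=5≤6), i→3 (nums[3]=6≥6); i<j, swap → [6,5,5,5,5,5,6,6]
j→5, i→6; i≥j, return j=5. nums = [6,5,5,5,5,5,6,6]

[6,5,5,5,5,5,6,6]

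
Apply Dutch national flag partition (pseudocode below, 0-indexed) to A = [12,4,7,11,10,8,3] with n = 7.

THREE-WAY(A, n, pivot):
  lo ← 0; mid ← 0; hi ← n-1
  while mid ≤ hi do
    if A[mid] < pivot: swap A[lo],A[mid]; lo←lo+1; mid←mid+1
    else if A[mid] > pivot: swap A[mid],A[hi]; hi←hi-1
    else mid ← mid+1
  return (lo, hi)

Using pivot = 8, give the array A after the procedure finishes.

[3,4,7,8,10,11,12]

pivot = 8; lo=0, mid=0, hi=6
A[mid]=12>8: swap A[0],A[6]; hi=5 → [3,4,7,11,10,8,12]
A[mid]=3<8: swap A[0],A[0]; lo=1,mid=1 → [3,4,7,11,10,8,12]
A[mid]=4<8: swap A[1],A[1]; lo=2,mid=2 → [3,4,7,11,10,8,12]
A[mid]=7<8: swap A[2],A[2]; lo=3,mid=3 → [3,4,7,11,10,8,12]
A[mid]=11>8: swap A[3],A[5]; hi=4 → [3,4,7,8,10,11,12]
A[mid]=8=8: mid=4
A[mid]=10>8: swap A[4],A[4]; hi=3 → [3,4,7,8,10,11,12]
end: lo=3, hi=3; A = [3,4,7,8,10,11,12]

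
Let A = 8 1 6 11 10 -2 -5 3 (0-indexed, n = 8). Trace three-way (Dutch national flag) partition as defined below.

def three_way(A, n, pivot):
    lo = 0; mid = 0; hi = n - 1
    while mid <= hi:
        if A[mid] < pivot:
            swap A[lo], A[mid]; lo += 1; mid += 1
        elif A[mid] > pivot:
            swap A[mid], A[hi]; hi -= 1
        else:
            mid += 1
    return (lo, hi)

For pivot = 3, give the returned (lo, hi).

(3, 3)

lo=0 mid=0 hi=7
8>3: swap(0,7), hi=6 ⇒ 3 1 6 11 10 -2 -5 8
3=3: mid=1
1<3: swap(0,1), lo=1 mid=2 ⇒ 1 3 6 11 10 -2 -5 8
6>3: swap(2,6), hi=5 ⇒ 1 3 -5 11 10 -2 6 8
-5<3: swap(1,2), lo=2 mid=3 ⇒ 1 -5 3 11 10 -2 6 8
11>3: swap(3,5), hi=4 ⇒ 1 -5 3 -2 10 11 6 8
-2<3: swap(2,3), lo=3 mid=4 ⇒ 1 -5 -2 3 10 11 6 8
10>3: swap(4,4), hi=3 ⇒ 1 -5 -2 3 10 11 6 8
done. lo=3 hi=3; A=1 -5 -2 3 10 11 6 8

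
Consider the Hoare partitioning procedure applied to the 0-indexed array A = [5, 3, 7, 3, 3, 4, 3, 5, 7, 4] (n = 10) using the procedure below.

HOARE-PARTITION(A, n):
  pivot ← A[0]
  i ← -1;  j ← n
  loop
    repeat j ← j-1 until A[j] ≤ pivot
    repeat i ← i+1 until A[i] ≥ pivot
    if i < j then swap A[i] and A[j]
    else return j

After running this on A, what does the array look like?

[4, 3, 5, 3, 3, 4, 3, 7, 7, 5]

pivot = A[0] = 5; i = -1, j = 10
j→9 (A[9]=4≤5), i→0 (A[0]=5≥5); i<j, swap → [4, 3, 7, 3, 3, 4, 3, 5, 7, 5]
j→7 (A[7]=5≤5), i→2 (A[2]=7≥5); i<j, swap → [4, 3, 5, 3, 3, 4, 3, 7, 7, 5]
j→6, i→7; i≥j, return j=6. A = [4, 3, 5, 3, 3, 4, 3, 7, 7, 5]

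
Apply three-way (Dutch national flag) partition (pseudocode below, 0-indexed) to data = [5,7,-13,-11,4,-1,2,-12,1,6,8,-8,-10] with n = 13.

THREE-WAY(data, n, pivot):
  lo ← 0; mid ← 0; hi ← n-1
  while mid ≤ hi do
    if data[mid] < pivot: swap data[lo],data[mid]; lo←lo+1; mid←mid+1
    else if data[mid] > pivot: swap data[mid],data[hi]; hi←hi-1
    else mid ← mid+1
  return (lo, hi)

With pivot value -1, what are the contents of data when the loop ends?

lo=0 mid=0 hi=12
5>-1: swap(0,12), hi=11 ⇒ [-10,7,-13,-11,4,-1,2,-12,1,6,8,-8,5]
-10<-1: swap(0,0), lo=1 mid=1 ⇒ [-10,7,-13,-11,4,-1,2,-12,1,6,8,-8,5]
7>-1: swap(1,11), hi=10 ⇒ [-10,-8,-13,-11,4,-1,2,-12,1,6,8,7,5]
-8<-1: swap(1,1), lo=2 mid=2 ⇒ [-10,-8,-13,-11,4,-1,2,-12,1,6,8,7,5]
-13<-1: swap(2,2), lo=3 mid=3 ⇒ [-10,-8,-13,-11,4,-1,2,-12,1,6,8,7,5]
-11<-1: swap(3,3), lo=4 mid=4 ⇒ [-10,-8,-13,-11,4,-1,2,-12,1,6,8,7,5]
4>-1: swap(4,10), hi=9 ⇒ [-10,-8,-13,-11,8,-1,2,-12,1,6,4,7,5]
8>-1: swap(4,9), hi=8 ⇒ [-10,-8,-13,-11,6,-1,2,-12,1,8,4,7,5]
6>-1: swap(4,8), hi=7 ⇒ [-10,-8,-13,-11,1,-1,2,-12,6,8,4,7,5]
1>-1: swap(4,7), hi=6 ⇒ [-10,-8,-13,-11,-12,-1,2,1,6,8,4,7,5]
-12<-1: swap(4,4), lo=5 mid=5 ⇒ [-10,-8,-13,-11,-12,-1,2,1,6,8,4,7,5]
-1=-1: mid=6
2>-1: swap(6,6), hi=5 ⇒ [-10,-8,-13,-11,-12,-1,2,1,6,8,4,7,5]
done. lo=5 hi=5; data=[-10,-8,-13,-11,-12,-1,2,1,6,8,4,7,5]

[-10,-8,-13,-11,-12,-1,2,1,6,8,4,7,5]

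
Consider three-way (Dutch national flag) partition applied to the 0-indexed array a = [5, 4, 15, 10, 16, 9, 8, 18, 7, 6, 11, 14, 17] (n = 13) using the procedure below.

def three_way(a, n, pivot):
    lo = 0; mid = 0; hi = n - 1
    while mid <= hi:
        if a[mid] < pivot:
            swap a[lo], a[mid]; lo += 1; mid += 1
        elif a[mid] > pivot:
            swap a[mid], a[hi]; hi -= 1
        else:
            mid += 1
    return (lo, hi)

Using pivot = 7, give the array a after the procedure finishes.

[5, 4, 6, 7, 9, 8, 18, 16, 10, 11, 14, 17, 15]

pivot = 7; lo=0, mid=0, hi=12
a[mid]=5<7: swap a[0],a[0]; lo=1,mid=1 → [5, 4, 15, 10, 16, 9, 8, 18, 7, 6, 11, 14, 17]
a[mid]=4<7: swap a[1],a[1]; lo=2,mid=2 → [5, 4, 15, 10, 16, 9, 8, 18, 7, 6, 11, 14, 17]
a[mid]=15>7: swap a[2],a[12]; hi=11 → [5, 4, 17, 10, 16, 9, 8, 18, 7, 6, 11, 14, 15]
a[mid]=17>7: swap a[2],a[11]; hi=10 → [5, 4, 14, 10, 16, 9, 8, 18, 7, 6, 11, 17, 15]
a[mid]=14>7: swap a[2],a[10]; hi=9 → [5, 4, 11, 10, 16, 9, 8, 18, 7, 6, 14, 17, 15]
a[mid]=11>7: swap a[2],a[9]; hi=8 → [5, 4, 6, 10, 16, 9, 8, 18, 7, 11, 14, 17, 15]
a[mid]=6<7: swap a[2],a[2]; lo=3,mid=3 → [5, 4, 6, 10, 16, 9, 8, 18, 7, 11, 14, 17, 15]
a[mid]=10>7: swap a[3],a[8]; hi=7 → [5, 4, 6, 7, 16, 9, 8, 18, 10, 11, 14, 17, 15]
a[mid]=7=7: mid=4
a[mid]=16>7: swap a[4],a[7]; hi=6 → [5, 4, 6, 7, 18, 9, 8, 16, 10, 11, 14, 17, 15]
a[mid]=18>7: swap a[4],a[6]; hi=5 → [5, 4, 6, 7, 8, 9, 18, 16, 10, 11, 14, 17, 15]
a[mid]=8>7: swap a[4],a[5]; hi=4 → [5, 4, 6, 7, 9, 8, 18, 16, 10, 11, 14, 17, 15]
a[mid]=9>7: swap a[4],a[4]; hi=3 → [5, 4, 6, 7, 9, 8, 18, 16, 10, 11, 14, 17, 15]
end: lo=3, hi=3; a = [5, 4, 6, 7, 9, 8, 18, 16, 10, 11, 14, 17, 15]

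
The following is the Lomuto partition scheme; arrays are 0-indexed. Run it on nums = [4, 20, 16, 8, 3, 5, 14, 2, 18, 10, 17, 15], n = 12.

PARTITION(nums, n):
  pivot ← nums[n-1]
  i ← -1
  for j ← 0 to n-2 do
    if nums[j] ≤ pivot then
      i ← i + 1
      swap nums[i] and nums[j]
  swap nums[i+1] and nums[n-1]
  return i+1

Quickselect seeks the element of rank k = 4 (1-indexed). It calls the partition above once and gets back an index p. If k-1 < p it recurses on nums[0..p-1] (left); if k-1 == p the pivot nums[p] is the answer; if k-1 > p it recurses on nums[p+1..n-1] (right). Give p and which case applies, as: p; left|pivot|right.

7; left

pivot = nums[11] = 15; i = -1
j=0: nums[0]=4 ≤ 15 → i=0, swap nums[0],nums[0] (no change) → [4, 20, 16, 8, 3, 5, 14, 2, 18, 10, 17, 15]
j=1: nums[1]=20 > 15 → no swap
j=2: nums[2]=16 > 15 → no swap
j=3: nums[3]=8 ≤ 15 → i=1, swap nums[1],nums[3] → [4, 8, 16, 20, 3, 5, 14, 2, 18, 10, 17, 15]
j=4: nums[4]=3 ≤ 15 → i=2, swap nums[2],nums[4] → [4, 8, 3, 20, 16, 5, 14, 2, 18, 10, 17, 15]
j=5: nums[5]=5 ≤ 15 → i=3, swap nums[3],nums[5] → [4, 8, 3, 5, 16, 20, 14, 2, 18, 10, 17, 15]
j=6: nums[6]=14 ≤ 15 → i=4, swap nums[4],nums[6] → [4, 8, 3, 5, 14, 20, 16, 2, 18, 10, 17, 15]
j=7: nums[7]=2 ≤ 15 → i=5, swap nums[5],nums[7] → [4, 8, 3, 5, 14, 2, 16, 20, 18, 10, 17, 15]
j=8: nums[8]=18 > 15 → no swap
j=9: nums[9]=10 ≤ 15 → i=6, swap nums[6],nums[9] → [4, 8, 3, 5, 14, 2, 10, 20, 18, 16, 17, 15]
j=10: nums[10]=17 > 15 → no swap
final swap nums[7],nums[11] → [4, 8, 3, 5, 14, 2, 10, 15, 18, 16, 17, 20]; return 7
p = 7; k-1 = 3 < 7 ⇒ left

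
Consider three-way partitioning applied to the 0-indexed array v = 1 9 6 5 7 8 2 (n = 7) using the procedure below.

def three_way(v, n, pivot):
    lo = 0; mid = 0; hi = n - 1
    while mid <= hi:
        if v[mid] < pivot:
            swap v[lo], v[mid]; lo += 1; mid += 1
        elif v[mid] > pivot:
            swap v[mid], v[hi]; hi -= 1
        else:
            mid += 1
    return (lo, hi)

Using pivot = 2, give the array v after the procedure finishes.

1 2 5 7 8 6 9

lo=0 mid=0 hi=6
1<2: swap(0,0), lo=1 mid=1 ⇒ 1 9 6 5 7 8 2
9>2: swap(1,6), hi=5 ⇒ 1 2 6 5 7 8 9
2=2: mid=2
6>2: swap(2,5), hi=4 ⇒ 1 2 8 5 7 6 9
8>2: swap(2,4), hi=3 ⇒ 1 2 7 5 8 6 9
7>2: swap(2,3), hi=2 ⇒ 1 2 5 7 8 6 9
5>2: swap(2,2), hi=1 ⇒ 1 2 5 7 8 6 9
done. lo=1 hi=1; v=1 2 5 7 8 6 9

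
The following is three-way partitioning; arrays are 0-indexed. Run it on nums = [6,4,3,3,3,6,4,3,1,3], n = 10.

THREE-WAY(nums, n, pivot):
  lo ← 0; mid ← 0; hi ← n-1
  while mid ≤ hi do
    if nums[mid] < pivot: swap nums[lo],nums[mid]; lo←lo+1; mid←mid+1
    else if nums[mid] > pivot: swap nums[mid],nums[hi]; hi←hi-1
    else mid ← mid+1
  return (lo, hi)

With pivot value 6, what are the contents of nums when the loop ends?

lo=0 mid=0 hi=9
6=6: mid=1
4<6: swap(0,1), lo=1 mid=2 ⇒ [4,6,3,3,3,6,4,3,1,3]
3<6: swap(1,2), lo=2 mid=3 ⇒ [4,3,6,3,3,6,4,3,1,3]
3<6: swap(2,3), lo=3 mid=4 ⇒ [4,3,3,6,3,6,4,3,1,3]
3<6: swap(3,4), lo=4 mid=5 ⇒ [4,3,3,3,6,6,4,3,1,3]
6=6: mid=6
4<6: swap(4,6), lo=5 mid=7 ⇒ [4,3,3,3,4,6,6,3,1,3]
3<6: swap(5,7), lo=6 mid=8 ⇒ [4,3,3,3,4,3,6,6,1,3]
1<6: swap(6,8), lo=7 mid=9 ⇒ [4,3,3,3,4,3,1,6,6,3]
3<6: swap(7,9), lo=8 mid=10 ⇒ [4,3,3,3,4,3,1,3,6,6]
done. lo=8 hi=9; nums=[4,3,3,3,4,3,1,3,6,6]

[4,3,3,3,4,3,1,3,6,6]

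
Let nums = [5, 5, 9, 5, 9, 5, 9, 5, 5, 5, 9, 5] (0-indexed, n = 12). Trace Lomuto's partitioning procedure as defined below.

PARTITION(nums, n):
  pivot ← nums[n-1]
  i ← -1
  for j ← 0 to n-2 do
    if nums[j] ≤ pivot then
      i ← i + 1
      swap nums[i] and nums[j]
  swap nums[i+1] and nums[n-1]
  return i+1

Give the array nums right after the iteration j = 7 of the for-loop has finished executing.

pivot = nums[11] = 5; i = -1
j=0: nums[0]=5 ≤ 5 → i=0, swap nums[0],nums[0] (no change) → [5, 5, 9, 5, 9, 5, 9, 5, 5, 5, 9, 5]
j=1: nums[1]=5 ≤ 5 → i=1, swap nums[1],nums[1] (no change) → [5, 5, 9, 5, 9, 5, 9, 5, 5, 5, 9, 5]
j=2: nums[2]=9 > 5 → no swap
j=3: nums[3]=5 ≤ 5 → i=2, swap nums[2],nums[3] → [5, 5, 5, 9, 9, 5, 9, 5, 5, 5, 9, 5]
j=4: nums[4]=9 > 5 → no swap
j=5: nums[5]=5 ≤ 5 → i=3, swap nums[3],nums[5] → [5, 5, 5, 5, 9, 9, 9, 5, 5, 5, 9, 5]
j=6: nums[6]=9 > 5 → no swap
j=7: nums[7]=5 ≤ 5 → i=4, swap nums[4],nums[7] → [5, 5, 5, 5, 5, 9, 9, 9, 5, 5, 9, 5]
(after j=7) nums = [5, 5, 5, 5, 5, 9, 9, 9, 5, 5, 9, 5]

[5, 5, 5, 5, 5, 9, 9, 9, 5, 5, 9, 5]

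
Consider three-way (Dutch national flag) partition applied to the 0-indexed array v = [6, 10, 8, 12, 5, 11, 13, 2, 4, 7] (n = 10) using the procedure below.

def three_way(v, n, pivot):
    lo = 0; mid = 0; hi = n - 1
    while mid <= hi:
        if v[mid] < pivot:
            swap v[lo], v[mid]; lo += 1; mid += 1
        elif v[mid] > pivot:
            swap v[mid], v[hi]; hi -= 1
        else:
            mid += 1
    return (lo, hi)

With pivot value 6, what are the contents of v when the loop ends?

lo=0 mid=0 hi=9
6=6: mid=1
10>6: swap(1,9), hi=8 ⇒ [6, 7, 8, 12, 5, 11, 13, 2, 4, 10]
7>6: swap(1,8), hi=7 ⇒ [6, 4, 8, 12, 5, 11, 13, 2, 7, 10]
4<6: swap(0,1), lo=1 mid=2 ⇒ [4, 6, 8, 12, 5, 11, 13, 2, 7, 10]
8>6: swap(2,7), hi=6 ⇒ [4, 6, 2, 12, 5, 11, 13, 8, 7, 10]
2<6: swap(1,2), lo=2 mid=3 ⇒ [4, 2, 6, 12, 5, 11, 13, 8, 7, 10]
12>6: swap(3,6), hi=5 ⇒ [4, 2, 6, 13, 5, 11, 12, 8, 7, 10]
13>6: swap(3,5), hi=4 ⇒ [4, 2, 6, 11, 5, 13, 12, 8, 7, 10]
11>6: swap(3,4), hi=3 ⇒ [4, 2, 6, 5, 11, 13, 12, 8, 7, 10]
5<6: swap(2,3), lo=3 mid=4 ⇒ [4, 2, 5, 6, 11, 13, 12, 8, 7, 10]
done. lo=3 hi=3; v=[4, 2, 5, 6, 11, 13, 12, 8, 7, 10]

[4, 2, 5, 6, 11, 13, 12, 8, 7, 10]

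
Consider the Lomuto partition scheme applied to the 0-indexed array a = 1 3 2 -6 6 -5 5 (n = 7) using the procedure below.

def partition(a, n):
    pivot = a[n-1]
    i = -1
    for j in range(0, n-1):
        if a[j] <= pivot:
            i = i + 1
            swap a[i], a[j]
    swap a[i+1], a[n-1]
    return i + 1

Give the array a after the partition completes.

pivot = a[6] = 5; i = -1
j=0: a[0]=1 ≤ 5 → i=0, swap a[0],a[0] (no change) → 1 3 2 -6 6 -5 5
j=1: a[1]=3 ≤ 5 → i=1, swap a[1],a[1] (no change) → 1 3 2 -6 6 -5 5
j=2: a[2]=2 ≤ 5 → i=2, swap a[2],a[2] (no change) → 1 3 2 -6 6 -5 5
j=3: a[3]=-6 ≤ 5 → i=3, swap a[3],a[3] (no change) → 1 3 2 -6 6 -5 5
j=4: a[4]=6 > 5 → no swap
j=5: a[5]=-5 ≤ 5 → i=4, swap a[4],a[5] → 1 3 2 -6 -5 6 5
final swap a[5],a[6] → 1 3 2 -6 -5 5 6; return 5

1 3 2 -6 -5 5 6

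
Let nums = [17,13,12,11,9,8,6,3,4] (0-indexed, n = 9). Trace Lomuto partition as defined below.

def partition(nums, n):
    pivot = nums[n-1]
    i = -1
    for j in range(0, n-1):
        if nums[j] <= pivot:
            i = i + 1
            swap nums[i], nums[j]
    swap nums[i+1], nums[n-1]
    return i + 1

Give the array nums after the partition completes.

pivot = nums[8] = 4; i = -1
j=0: nums[0]=17 > 4 → no swap
j=1: nums[1]=13 > 4 → no swap
j=2: nums[2]=12 > 4 → no swap
j=3: nums[3]=11 > 4 → no swap
j=4: nums[4]=9 > 4 → no swap
j=5: nums[5]=8 > 4 → no swap
j=6: nums[6]=6 > 4 → no swap
j=7: nums[7]=3 ≤ 4 → i=0, swap nums[0],nums[7] → [3,13,12,11,9,8,6,17,4]
final swap nums[1],nums[8] → [3,4,12,11,9,8,6,17,13]; return 1

[3,4,12,11,9,8,6,17,13]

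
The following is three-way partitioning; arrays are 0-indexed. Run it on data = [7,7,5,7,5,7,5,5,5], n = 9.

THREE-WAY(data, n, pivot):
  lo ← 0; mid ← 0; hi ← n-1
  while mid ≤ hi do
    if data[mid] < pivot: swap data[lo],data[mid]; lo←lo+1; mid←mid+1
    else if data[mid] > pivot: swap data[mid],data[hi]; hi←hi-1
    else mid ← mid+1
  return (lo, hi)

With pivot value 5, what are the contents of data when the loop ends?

[5,5,5,5,5,7,7,7,7]

pivot = 5; lo=0, mid=0, hi=8
data[mid]=7>5: swap data[0],data[8]; hi=7 → [5,7,5,7,5,7,5,5,7]
data[mid]=5=5: mid=1
data[mid]=7>5: swap data[1],data[7]; hi=6 → [5,5,5,7,5,7,5,7,7]
data[mid]=5=5: mid=2
data[mid]=5=5: mid=3
data[mid]=7>5: swap data[3],data[6]; hi=5 → [5,5,5,5,5,7,7,7,7]
data[mid]=5=5: mid=4
data[mid]=5=5: mid=5
data[mid]=7>5: swap data[5],data[5]; hi=4 → [5,5,5,5,5,7,7,7,7]
end: lo=0, hi=4; data = [5,5,5,5,5,7,7,7,7]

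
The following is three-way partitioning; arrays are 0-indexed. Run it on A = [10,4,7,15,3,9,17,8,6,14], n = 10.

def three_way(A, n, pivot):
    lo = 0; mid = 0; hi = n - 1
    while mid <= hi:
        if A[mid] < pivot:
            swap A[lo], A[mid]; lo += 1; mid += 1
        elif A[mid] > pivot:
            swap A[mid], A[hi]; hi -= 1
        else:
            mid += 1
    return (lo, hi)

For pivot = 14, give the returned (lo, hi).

(7, 7)

lo=0 mid=0 hi=9
10<14: swap(0,0), lo=1 mid=1 ⇒ [10,4,7,15,3,9,17,8,6,14]
4<14: swap(1,1), lo=2 mid=2 ⇒ [10,4,7,15,3,9,17,8,6,14]
7<14: swap(2,2), lo=3 mid=3 ⇒ [10,4,7,15,3,9,17,8,6,14]
15>14: swap(3,9), hi=8 ⇒ [10,4,7,14,3,9,17,8,6,15]
14=14: mid=4
3<14: swap(3,4), lo=4 mid=5 ⇒ [10,4,7,3,14,9,17,8,6,15]
9<14: swap(4,5), lo=5 mid=6 ⇒ [10,4,7,3,9,14,17,8,6,15]
17>14: swap(6,8), hi=7 ⇒ [10,4,7,3,9,14,6,8,17,15]
6<14: swap(5,6), lo=6 mid=7 ⇒ [10,4,7,3,9,6,14,8,17,15]
8<14: swap(6,7), lo=7 mid=8 ⇒ [10,4,7,3,9,6,8,14,17,15]
done. lo=7 hi=7; A=[10,4,7,3,9,6,8,14,17,15]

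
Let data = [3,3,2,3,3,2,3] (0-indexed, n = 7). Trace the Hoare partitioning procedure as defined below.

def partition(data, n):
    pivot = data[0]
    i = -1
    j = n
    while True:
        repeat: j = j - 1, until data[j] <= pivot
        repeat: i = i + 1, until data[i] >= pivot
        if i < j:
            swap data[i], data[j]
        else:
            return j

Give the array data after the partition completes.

pivot=3
j stops at 6 (3), i stops at 0 (3); swap ⇒ [3,3,2,3,3,2,3]
j stops at 5 (2), i stops at 1 (3); swap ⇒ [3,2,2,3,3,3,3]
j stops at 4 (3), i stops at 3 (3); swap ⇒ [3,2,2,3,3,3,3]
j stops at 3, i stops at 4; i≥j ⇒ return 3. data=[3,2,2,3,3,3,3]

[3,2,2,3,3,3,3]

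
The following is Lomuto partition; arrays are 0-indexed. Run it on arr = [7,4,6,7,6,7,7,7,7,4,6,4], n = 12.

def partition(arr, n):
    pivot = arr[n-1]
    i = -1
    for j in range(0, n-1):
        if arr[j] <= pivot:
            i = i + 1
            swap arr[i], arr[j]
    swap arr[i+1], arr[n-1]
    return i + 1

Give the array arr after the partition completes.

[4,4,4,7,6,7,7,7,7,7,6,6]

pivot = arr[11] = 4; i = -1
j=0: arr[0]=7 > 4 → no swap
j=1: arr[1]=4 ≤ 4 → i=0, swap arr[0],arr[1] → [4,7,6,7,6,7,7,7,7,4,6,4]
j=2: arr[2]=6 > 4 → no swap
j=3: arr[3]=7 > 4 → no swap
j=4: arr[4]=6 > 4 → no swap
j=5: arr[5]=7 > 4 → no swap
j=6: arr[6]=7 > 4 → no swap
j=7: arr[7]=7 > 4 → no swap
j=8: arr[8]=7 > 4 → no swap
j=9: arr[9]=4 ≤ 4 → i=1, swap arr[1],arr[9] → [4,4,6,7,6,7,7,7,7,7,6,4]
j=10: arr[10]=6 > 4 → no swap
final swap arr[2],arr[11] → [4,4,4,7,6,7,7,7,7,7,6,6]; return 2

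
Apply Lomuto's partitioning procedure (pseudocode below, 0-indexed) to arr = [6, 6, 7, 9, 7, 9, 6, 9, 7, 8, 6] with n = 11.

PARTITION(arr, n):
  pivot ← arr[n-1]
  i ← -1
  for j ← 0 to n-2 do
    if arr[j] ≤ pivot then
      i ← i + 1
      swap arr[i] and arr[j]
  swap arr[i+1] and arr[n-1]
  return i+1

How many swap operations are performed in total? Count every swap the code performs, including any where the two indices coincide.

4

pivot=6, i=-1
j=0: 6≤6, i=0, swap(0,0) ⇒ [6, 6, 7, 9, 7, 9, 6, 9, 7, 8, 6]
j=1: 6≤6, i=1, swap(1,1) ⇒ [6, 6, 7, 9, 7, 9, 6, 9, 7, 8, 6]
j=2: 7>6, skip
j=3: 9>6, skip
j=4: 7>6, skip
j=5: 9>6, skip
j=6: 6≤6, i=2, swap(2,6) ⇒ [6, 6, 6, 9, 7, 9, 7, 9, 7, 8, 6]
j=7: 9>6, skip
j=8: 7>6, skip
j=9: 8>6, skip
swap(3,10) ⇒ [6, 6, 6, 6, 7, 9, 7, 9, 7, 8, 9]; return 3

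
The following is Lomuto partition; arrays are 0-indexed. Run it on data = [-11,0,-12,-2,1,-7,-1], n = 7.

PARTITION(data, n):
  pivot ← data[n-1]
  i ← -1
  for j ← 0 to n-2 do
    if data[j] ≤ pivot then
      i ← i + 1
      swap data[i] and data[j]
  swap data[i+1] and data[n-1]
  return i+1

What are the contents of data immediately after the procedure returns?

[-11,-12,-2,-7,-1,0,1]

pivot = data[6] = -1; i = -1
j=0: data[0]=-11 ≤ -1 → i=0, swap data[0],data[0] (no change) → [-11,0,-12,-2,1,-7,-1]
j=1: data[1]=0 > -1 → no swap
j=2: data[2]=-12 ≤ -1 → i=1, swap data[1],data[2] → [-11,-12,0,-2,1,-7,-1]
j=3: data[3]=-2 ≤ -1 → i=2, swap data[2],data[3] → [-11,-12,-2,0,1,-7,-1]
j=4: data[4]=1 > -1 → no swap
j=5: data[5]=-7 ≤ -1 → i=3, swap data[3],data[5] → [-11,-12,-2,-7,1,0,-1]
final swap data[4],data[6] → [-11,-12,-2,-7,-1,0,1]; return 4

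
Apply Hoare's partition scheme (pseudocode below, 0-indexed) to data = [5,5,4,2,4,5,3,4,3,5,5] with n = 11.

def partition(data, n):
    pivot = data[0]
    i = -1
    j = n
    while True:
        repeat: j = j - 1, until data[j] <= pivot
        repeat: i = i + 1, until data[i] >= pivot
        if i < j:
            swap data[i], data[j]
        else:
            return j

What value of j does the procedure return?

pivot=5
j stops at 10 (5), i stops at 0 (5); swap ⇒ [5,5,4,2,4,5,3,4,3,5,5]
j stops at 9 (5), i stops at 1 (5); swap ⇒ [5,5,4,2,4,5,3,4,3,5,5]
j stops at 8 (3), i stops at 5 (5); swap ⇒ [5,5,4,2,4,3,3,4,5,5,5]
j stops at 7, i stops at 8; i≥j ⇒ return 7. data=[5,5,4,2,4,3,3,4,5,5,5]

7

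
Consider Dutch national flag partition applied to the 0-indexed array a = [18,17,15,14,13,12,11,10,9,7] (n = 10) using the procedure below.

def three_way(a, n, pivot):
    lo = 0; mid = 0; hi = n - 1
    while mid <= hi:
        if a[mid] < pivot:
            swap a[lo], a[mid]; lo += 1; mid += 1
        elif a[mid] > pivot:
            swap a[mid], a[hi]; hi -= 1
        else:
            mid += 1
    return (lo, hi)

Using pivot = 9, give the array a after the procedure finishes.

[7,9,14,13,12,11,10,15,17,18]

pivot = 9; lo=0, mid=0, hi=9
a[mid]=18>9: swap a[0],a[9]; hi=8 → [7,17,15,14,13,12,11,10,9,18]
a[mid]=7<9: swap a[0],a[0]; lo=1,mid=1 → [7,17,15,14,13,12,11,10,9,18]
a[mid]=17>9: swap a[1],a[8]; hi=7 → [7,9,15,14,13,12,11,10,17,18]
a[mid]=9=9: mid=2
a[mid]=15>9: swap a[2],a[7]; hi=6 → [7,9,10,14,13,12,11,15,17,18]
a[mid]=10>9: swap a[2],a[6]; hi=5 → [7,9,11,14,13,12,10,15,17,18]
a[mid]=11>9: swap a[2],a[5]; hi=4 → [7,9,12,14,13,11,10,15,17,18]
a[mid]=12>9: swap a[2],a[4]; hi=3 → [7,9,13,14,12,11,10,15,17,18]
a[mid]=13>9: swap a[2],a[3]; hi=2 → [7,9,14,13,12,11,10,15,17,18]
a[mid]=14>9: swap a[2],a[2]; hi=1 → [7,9,14,13,12,11,10,15,17,18]
end: lo=1, hi=1; a = [7,9,14,13,12,11,10,15,17,18]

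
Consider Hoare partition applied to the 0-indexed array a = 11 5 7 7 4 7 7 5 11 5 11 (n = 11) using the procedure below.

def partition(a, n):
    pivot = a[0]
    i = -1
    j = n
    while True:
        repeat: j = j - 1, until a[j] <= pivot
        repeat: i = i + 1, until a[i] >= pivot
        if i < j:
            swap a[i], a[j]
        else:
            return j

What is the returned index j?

pivot = a[0] = 11; i = -1, j = 11
j→10 (a[10]=11≤11), i→0 (a[0]=11≥11); i<j, swap → 11 5 7 7 4 7 7 5 11 5 11
j→9 (a[9]=5≤11), i→8 (a[8]=11≥11); i<j, swap → 11 5 7 7 4 7 7 5 5 11 11
j→8, i→9; i≥j, return j=8. a = 11 5 7 7 4 7 7 5 5 11 11

8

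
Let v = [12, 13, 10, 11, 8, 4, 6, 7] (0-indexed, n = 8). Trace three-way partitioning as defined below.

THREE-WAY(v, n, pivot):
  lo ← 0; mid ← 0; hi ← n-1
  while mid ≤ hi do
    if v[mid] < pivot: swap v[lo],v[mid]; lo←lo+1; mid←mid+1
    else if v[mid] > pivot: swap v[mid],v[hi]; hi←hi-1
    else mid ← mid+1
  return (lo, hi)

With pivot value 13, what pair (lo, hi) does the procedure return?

pivot = 13; lo=0, mid=0, hi=7
v[mid]=12<13: swap v[0],v[0]; lo=1,mid=1 → [12, 13, 10, 11, 8, 4, 6, 7]
v[mid]=13=13: mid=2
v[mid]=10<13: swap v[1],v[2]; lo=2,mid=3 → [12, 10, 13, 11, 8, 4, 6, 7]
v[mid]=11<13: swap v[2],v[3]; lo=3,mid=4 → [12, 10, 11, 13, 8, 4, 6, 7]
v[mid]=8<13: swap v[3],v[4]; lo=4,mid=5 → [12, 10, 11, 8, 13, 4, 6, 7]
v[mid]=4<13: swap v[4],v[5]; lo=5,mid=6 → [12, 10, 11, 8, 4, 13, 6, 7]
v[mid]=6<13: swap v[5],v[6]; lo=6,mid=7 → [12, 10, 11, 8, 4, 6, 13, 7]
v[mid]=7<13: swap v[6],v[7]; lo=7,mid=8 → [12, 10, 11, 8, 4, 6, 7, 13]
end: lo=7, hi=7; v = [12, 10, 11, 8, 4, 6, 7, 13]

(7, 7)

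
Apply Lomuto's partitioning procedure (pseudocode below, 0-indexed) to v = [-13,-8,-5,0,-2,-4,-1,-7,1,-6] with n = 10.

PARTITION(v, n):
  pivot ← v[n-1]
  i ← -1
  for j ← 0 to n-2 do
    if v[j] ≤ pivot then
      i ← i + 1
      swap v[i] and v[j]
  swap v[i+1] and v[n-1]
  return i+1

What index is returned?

3

pivot=-6, i=-1
j=0: -13≤-6, i=0, swap(0,0) ⇒ [-13,-8,-5,0,-2,-4,-1,-7,1,-6]
j=1: -8≤-6, i=1, swap(1,1) ⇒ [-13,-8,-5,0,-2,-4,-1,-7,1,-6]
j=2: -5>-6, skip
j=3: 0>-6, skip
j=4: -2>-6, skip
j=5: -4>-6, skip
j=6: -1>-6, skip
j=7: -7≤-6, i=2, swap(2,7) ⇒ [-13,-8,-7,0,-2,-4,-1,-5,1,-6]
j=8: 1>-6, skip
swap(3,9) ⇒ [-13,-8,-7,-6,-2,-4,-1,-5,1,0]; return 3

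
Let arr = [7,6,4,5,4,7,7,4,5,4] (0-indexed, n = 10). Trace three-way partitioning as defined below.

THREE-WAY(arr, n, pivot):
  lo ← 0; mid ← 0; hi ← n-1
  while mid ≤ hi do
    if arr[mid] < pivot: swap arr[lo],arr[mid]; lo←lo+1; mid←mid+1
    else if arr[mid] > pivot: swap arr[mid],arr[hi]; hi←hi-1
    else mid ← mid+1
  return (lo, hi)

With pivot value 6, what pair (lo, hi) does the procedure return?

(6, 6)

pivot = 6; lo=0, mid=0, hi=9
arr[mid]=7>6: swap arr[0],arr[9]; hi=8 → [4,6,4,5,4,7,7,4,5,7]
arr[mid]=4<6: swap arr[0],arr[0]; lo=1,mid=1 → [4,6,4,5,4,7,7,4,5,7]
arr[mid]=6=6: mid=2
arr[mid]=4<6: swap arr[1],arr[2]; lo=2,mid=3 → [4,4,6,5,4,7,7,4,5,7]
arr[mid]=5<6: swap arr[2],arr[3]; lo=3,mid=4 → [4,4,5,6,4,7,7,4,5,7]
arr[mid]=4<6: swap arr[3],arr[4]; lo=4,mid=5 → [4,4,5,4,6,7,7,4,5,7]
arr[mid]=7>6: swap arr[5],arr[8]; hi=7 → [4,4,5,4,6,5,7,4,7,7]
arr[mid]=5<6: swap arr[4],arr[5]; lo=5,mid=6 → [4,4,5,4,5,6,7,4,7,7]
arr[mid]=7>6: swap arr[6],arr[7]; hi=6 → [4,4,5,4,5,6,4,7,7,7]
arr[mid]=4<6: swap arr[5],arr[6]; lo=6,mid=7 → [4,4,5,4,5,4,6,7,7,7]
end: lo=6, hi=6; arr = [4,4,5,4,5,4,6,7,7,7]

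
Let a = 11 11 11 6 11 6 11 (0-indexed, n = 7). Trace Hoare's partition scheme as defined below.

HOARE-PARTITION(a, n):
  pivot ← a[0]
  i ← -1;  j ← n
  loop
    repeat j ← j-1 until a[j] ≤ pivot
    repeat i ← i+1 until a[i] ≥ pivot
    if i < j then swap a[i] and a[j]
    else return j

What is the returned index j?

3

pivot=11
j stops at 6 (11), i stops at 0 (11); swap ⇒ 11 11 11 6 11 6 11
j stops at 5 (6), i stops at 1 (11); swap ⇒ 11 6 11 6 11 11 11
j stops at 4 (11), i stops at 2 (11); swap ⇒ 11 6 11 6 11 11 11
j stops at 3, i stops at 4; i≥j ⇒ return 3. a=11 6 11 6 11 11 11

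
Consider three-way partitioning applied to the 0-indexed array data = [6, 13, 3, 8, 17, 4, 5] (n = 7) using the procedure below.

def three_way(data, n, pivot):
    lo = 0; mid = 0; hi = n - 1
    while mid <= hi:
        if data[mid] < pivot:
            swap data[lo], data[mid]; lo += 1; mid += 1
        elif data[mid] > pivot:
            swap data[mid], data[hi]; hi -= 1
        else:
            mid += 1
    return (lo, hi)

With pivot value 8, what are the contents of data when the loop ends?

pivot = 8; lo=0, mid=0, hi=6
data[mid]=6<8: swap data[0],data[0]; lo=1,mid=1 → [6, 13, 3, 8, 17, 4, 5]
data[mid]=13>8: swap data[1],data[6]; hi=5 → [6, 5, 3, 8, 17, 4, 13]
data[mid]=5<8: swap data[1],data[1]; lo=2,mid=2 → [6, 5, 3, 8, 17, 4, 13]
data[mid]=3<8: swap data[2],data[2]; lo=3,mid=3 → [6, 5, 3, 8, 17, 4, 13]
data[mid]=8=8: mid=4
data[mid]=17>8: swap data[4],data[5]; hi=4 → [6, 5, 3, 8, 4, 17, 13]
data[mid]=4<8: swap data[3],data[4]; lo=4,mid=5 → [6, 5, 3, 4, 8, 17, 13]
end: lo=4, hi=4; data = [6, 5, 3, 4, 8, 17, 13]

[6, 5, 3, 4, 8, 17, 13]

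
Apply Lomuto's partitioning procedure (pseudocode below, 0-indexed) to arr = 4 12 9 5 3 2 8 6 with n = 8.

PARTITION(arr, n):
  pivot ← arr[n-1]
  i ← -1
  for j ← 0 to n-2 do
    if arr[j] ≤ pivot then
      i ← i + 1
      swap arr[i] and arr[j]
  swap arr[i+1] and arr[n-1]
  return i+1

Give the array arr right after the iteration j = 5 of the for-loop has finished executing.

4 5 3 2 9 12 8 6

pivot = arr[7] = 6; i = -1
j=0: arr[0]=4 ≤ 6 → i=0, swap arr[0],arr[0] (no change) → 4 12 9 5 3 2 8 6
j=1: arr[1]=12 > 6 → no swap
j=2: arr[2]=9 > 6 → no swap
j=3: arr[3]=5 ≤ 6 → i=1, swap arr[1],arr[3] → 4 5 9 12 3 2 8 6
j=4: arr[4]=3 ≤ 6 → i=2, swap arr[2],arr[4] → 4 5 3 12 9 2 8 6
j=5: arr[5]=2 ≤ 6 → i=3, swap arr[3],arr[5] → 4 5 3 2 9 12 8 6
(after j=5) arr = 4 5 3 2 9 12 8 6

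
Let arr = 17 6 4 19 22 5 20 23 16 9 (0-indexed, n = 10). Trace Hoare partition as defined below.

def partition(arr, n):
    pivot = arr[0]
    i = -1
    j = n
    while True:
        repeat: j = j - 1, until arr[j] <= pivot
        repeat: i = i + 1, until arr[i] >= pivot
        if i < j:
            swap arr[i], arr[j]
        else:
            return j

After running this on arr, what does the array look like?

9 6 4 16 5 22 20 23 19 17

pivot = arr[0] = 17; i = -1, j = 10
j→9 (arr[9]=9≤17), i→0 (arr[0]=17≥17); i<j, swap → 9 6 4 19 22 5 20 23 16 17
j→8 (arr[8]=16≤17), i→3 (arr[3]=19≥17); i<j, swap → 9 6 4 16 22 5 20 23 19 17
j→5 (arr[5]=5≤17), i→4 (arr[4]=22≥17); i<j, swap → 9 6 4 16 5 22 20 23 19 17
j→4, i→5; i≥j, return j=4. arr = 9 6 4 16 5 22 20 23 19 17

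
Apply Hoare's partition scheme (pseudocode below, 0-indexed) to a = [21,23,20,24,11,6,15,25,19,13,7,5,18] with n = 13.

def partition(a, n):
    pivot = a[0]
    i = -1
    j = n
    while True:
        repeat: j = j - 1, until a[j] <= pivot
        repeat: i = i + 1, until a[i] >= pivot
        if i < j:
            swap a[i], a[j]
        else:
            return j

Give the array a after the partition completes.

[18,5,20,7,11,6,15,13,19,25,24,23,21]

pivot = a[0] = 21; i = -1, j = 13
j→12 (a[12]=18≤21), i→0 (a[0]=21≥21); i<j, swap → [18,23,20,24,11,6,15,25,19,13,7,5,21]
j→11 (a[11]=5≤21), i→1 (a[1]=23≥21); i<j, swap → [18,5,20,24,11,6,15,25,19,13,7,23,21]
j→10 (a[10]=7≤21), i→3 (a[3]=24≥21); i<j, swap → [18,5,20,7,11,6,15,25,19,13,24,23,21]
j→9 (a[9]=13≤21), i→7 (a[7]=25≥21); i<j, swap → [18,5,20,7,11,6,15,13,19,25,24,23,21]
j→8, i→9; i≥j, return j=8. a = [18,5,20,7,11,6,15,13,19,25,24,23,21]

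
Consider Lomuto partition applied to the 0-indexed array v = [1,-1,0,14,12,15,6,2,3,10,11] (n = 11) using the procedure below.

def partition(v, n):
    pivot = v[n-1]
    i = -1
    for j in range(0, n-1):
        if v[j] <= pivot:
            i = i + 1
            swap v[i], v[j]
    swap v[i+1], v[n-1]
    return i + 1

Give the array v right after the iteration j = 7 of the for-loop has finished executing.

[1,-1,0,6,2,15,14,12,3,10,11]

pivot=11, i=-1
j=0: 1≤11, i=0, swap(0,0) ⇒ [1,-1,0,14,12,15,6,2,3,10,11]
j=1: -1≤11, i=1, swap(1,1) ⇒ [1,-1,0,14,12,15,6,2,3,10,11]
j=2: 0≤11, i=2, swap(2,2) ⇒ [1,-1,0,14,12,15,6,2,3,10,11]
j=3: 14>11, skip
j=4: 12>11, skip
j=5: 15>11, skip
j=6: 6≤11, i=3, swap(3,6) ⇒ [1,-1,0,6,12,15,14,2,3,10,11]
j=7: 2≤11, i=4, swap(4,7) ⇒ [1,-1,0,6,2,15,14,12,3,10,11]
(after j=7) v = [1,-1,0,6,2,15,14,12,3,10,11]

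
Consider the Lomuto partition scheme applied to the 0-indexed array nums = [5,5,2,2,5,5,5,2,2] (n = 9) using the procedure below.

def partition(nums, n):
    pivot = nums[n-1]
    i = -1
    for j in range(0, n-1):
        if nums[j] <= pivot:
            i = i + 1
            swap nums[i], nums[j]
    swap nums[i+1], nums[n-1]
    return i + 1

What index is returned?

3

pivot = nums[8] = 2; i = -1
j=0: nums[0]=5 > 2 → no swap
j=1: nums[1]=5 > 2 → no swap
j=2: nums[2]=2 ≤ 2 → i=0, swap nums[0],nums[2] → [2,5,5,2,5,5,5,2,2]
j=3: nums[3]=2 ≤ 2 → i=1, swap nums[1],nums[3] → [2,2,5,5,5,5,5,2,2]
j=4: nums[4]=5 > 2 → no swap
j=5: nums[5]=5 > 2 → no swap
j=6: nums[6]=5 > 2 → no swap
j=7: nums[7]=2 ≤ 2 → i=2, swap nums[2],nums[7] → [2,2,2,5,5,5,5,5,2]
final swap nums[3],nums[8] → [2,2,2,2,5,5,5,5,5]; return 3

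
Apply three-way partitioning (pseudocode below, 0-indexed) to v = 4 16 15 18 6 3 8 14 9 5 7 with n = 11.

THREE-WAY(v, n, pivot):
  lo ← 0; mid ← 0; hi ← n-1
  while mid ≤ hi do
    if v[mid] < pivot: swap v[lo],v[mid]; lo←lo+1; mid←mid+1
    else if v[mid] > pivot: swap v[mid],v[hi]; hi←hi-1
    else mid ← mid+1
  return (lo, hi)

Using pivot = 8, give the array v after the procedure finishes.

4 7 5 6 3 8 14 9 18 15 16

lo=0 mid=0 hi=10
4<8: swap(0,0), lo=1 mid=1 ⇒ 4 16 15 18 6 3 8 14 9 5 7
16>8: swap(1,10), hi=9 ⇒ 4 7 15 18 6 3 8 14 9 5 16
7<8: swap(1,1), lo=2 mid=2 ⇒ 4 7 15 18 6 3 8 14 9 5 16
15>8: swap(2,9), hi=8 ⇒ 4 7 5 18 6 3 8 14 9 15 16
5<8: swap(2,2), lo=3 mid=3 ⇒ 4 7 5 18 6 3 8 14 9 15 16
18>8: swap(3,8), hi=7 ⇒ 4 7 5 9 6 3 8 14 18 15 16
9>8: swap(3,7), hi=6 ⇒ 4 7 5 14 6 3 8 9 18 15 16
14>8: swap(3,6), hi=5 ⇒ 4 7 5 8 6 3 14 9 18 15 16
8=8: mid=4
6<8: swap(3,4), lo=4 mid=5 ⇒ 4 7 5 6 8 3 14 9 18 15 16
3<8: swap(4,5), lo=5 mid=6 ⇒ 4 7 5 6 3 8 14 9 18 15 16
done. lo=5 hi=5; v=4 7 5 6 3 8 14 9 18 15 16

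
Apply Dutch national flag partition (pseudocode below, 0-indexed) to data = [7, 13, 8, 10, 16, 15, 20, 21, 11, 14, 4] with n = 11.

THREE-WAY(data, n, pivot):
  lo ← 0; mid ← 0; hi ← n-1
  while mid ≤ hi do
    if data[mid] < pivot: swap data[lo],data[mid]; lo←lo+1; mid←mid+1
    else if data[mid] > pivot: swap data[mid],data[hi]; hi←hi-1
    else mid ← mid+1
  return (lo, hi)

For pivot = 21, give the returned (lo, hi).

(10, 10)

lo=0 mid=0 hi=10
7<21: swap(0,0), lo=1 mid=1 ⇒ [7, 13, 8, 10, 16, 15, 20, 21, 11, 14, 4]
13<21: swap(1,1), lo=2 mid=2 ⇒ [7, 13, 8, 10, 16, 15, 20, 21, 11, 14, 4]
8<21: swap(2,2), lo=3 mid=3 ⇒ [7, 13, 8, 10, 16, 15, 20, 21, 11, 14, 4]
10<21: swap(3,3), lo=4 mid=4 ⇒ [7, 13, 8, 10, 16, 15, 20, 21, 11, 14, 4]
16<21: swap(4,4), lo=5 mid=5 ⇒ [7, 13, 8, 10, 16, 15, 20, 21, 11, 14, 4]
15<21: swap(5,5), lo=6 mid=6 ⇒ [7, 13, 8, 10, 16, 15, 20, 21, 11, 14, 4]
20<21: swap(6,6), lo=7 mid=7 ⇒ [7, 13, 8, 10, 16, 15, 20, 21, 11, 14, 4]
21=21: mid=8
11<21: swap(7,8), lo=8 mid=9 ⇒ [7, 13, 8, 10, 16, 15, 20, 11, 21, 14, 4]
14<21: swap(8,9), lo=9 mid=10 ⇒ [7, 13, 8, 10, 16, 15, 20, 11, 14, 21, 4]
4<21: swap(9,10), lo=10 mid=11 ⇒ [7, 13, 8, 10, 16, 15, 20, 11, 14, 4, 21]
done. lo=10 hi=10; data=[7, 13, 8, 10, 16, 15, 20, 11, 14, 4, 21]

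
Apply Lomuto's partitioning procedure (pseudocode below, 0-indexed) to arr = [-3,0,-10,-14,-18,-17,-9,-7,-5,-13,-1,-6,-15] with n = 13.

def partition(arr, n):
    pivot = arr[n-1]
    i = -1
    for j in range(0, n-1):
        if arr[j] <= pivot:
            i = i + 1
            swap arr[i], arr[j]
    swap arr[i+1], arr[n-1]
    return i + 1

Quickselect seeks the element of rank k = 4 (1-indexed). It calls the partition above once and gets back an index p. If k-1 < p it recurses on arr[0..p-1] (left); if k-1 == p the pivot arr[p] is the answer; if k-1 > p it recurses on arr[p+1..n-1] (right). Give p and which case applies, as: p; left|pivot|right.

pivot = arr[12] = -15; i = -1
j=0: arr[0]=-3 > -15 → no swap
j=1: arr[1]=0 > -15 → no swap
j=2: arr[2]=-10 > -15 → no swap
j=3: arr[3]=-14 > -15 → no swap
j=4: arr[4]=-18 ≤ -15 → i=0, swap arr[0],arr[4] → [-18,0,-10,-14,-3,-17,-9,-7,-5,-13,-1,-6,-15]
j=5: arr[5]=-17 ≤ -15 → i=1, swap arr[1],arr[5] → [-18,-17,-10,-14,-3,0,-9,-7,-5,-13,-1,-6,-15]
j=6: arr[6]=-9 > -15 → no swap
j=7: arr[7]=-7 > -15 → no swap
j=8: arr[8]=-5 > -15 → no swap
j=9: arr[9]=-13 > -15 → no swap
j=10: arr[10]=-1 > -15 → no swap
j=11: arr[11]=-6 > -15 → no swap
final swap arr[2],arr[12] → [-18,-17,-15,-14,-3,0,-9,-7,-5,-13,-1,-6,-10]; return 2
p = 2; k-1 = 3 > 2 ⇒ right

2; right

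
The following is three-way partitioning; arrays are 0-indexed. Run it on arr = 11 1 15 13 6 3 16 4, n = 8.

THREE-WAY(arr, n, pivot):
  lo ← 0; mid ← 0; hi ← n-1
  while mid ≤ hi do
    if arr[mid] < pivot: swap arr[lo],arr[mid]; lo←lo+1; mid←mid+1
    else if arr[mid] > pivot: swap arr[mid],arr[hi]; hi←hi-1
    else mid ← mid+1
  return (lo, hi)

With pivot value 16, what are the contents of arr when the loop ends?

11 1 15 13 6 3 4 16

pivot = 16; lo=0, mid=0, hi=7
arr[mid]=11<16: swap arr[0],arr[0]; lo=1,mid=1 → 11 1 15 13 6 3 16 4
arr[mid]=1<16: swap arr[1],arr[1]; lo=2,mid=2 → 11 1 15 13 6 3 16 4
arr[mid]=15<16: swap arr[2],arr[2]; lo=3,mid=3 → 11 1 15 13 6 3 16 4
arr[mid]=13<16: swap arr[3],arr[3]; lo=4,mid=4 → 11 1 15 13 6 3 16 4
arr[mid]=6<16: swap arr[4],arr[4]; lo=5,mid=5 → 11 1 15 13 6 3 16 4
arr[mid]=3<16: swap arr[5],arr[5]; lo=6,mid=6 → 11 1 15 13 6 3 16 4
arr[mid]=16=16: mid=7
arr[mid]=4<16: swap arr[6],arr[7]; lo=7,mid=8 → 11 1 15 13 6 3 4 16
end: lo=7, hi=7; arr = 11 1 15 13 6 3 4 16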